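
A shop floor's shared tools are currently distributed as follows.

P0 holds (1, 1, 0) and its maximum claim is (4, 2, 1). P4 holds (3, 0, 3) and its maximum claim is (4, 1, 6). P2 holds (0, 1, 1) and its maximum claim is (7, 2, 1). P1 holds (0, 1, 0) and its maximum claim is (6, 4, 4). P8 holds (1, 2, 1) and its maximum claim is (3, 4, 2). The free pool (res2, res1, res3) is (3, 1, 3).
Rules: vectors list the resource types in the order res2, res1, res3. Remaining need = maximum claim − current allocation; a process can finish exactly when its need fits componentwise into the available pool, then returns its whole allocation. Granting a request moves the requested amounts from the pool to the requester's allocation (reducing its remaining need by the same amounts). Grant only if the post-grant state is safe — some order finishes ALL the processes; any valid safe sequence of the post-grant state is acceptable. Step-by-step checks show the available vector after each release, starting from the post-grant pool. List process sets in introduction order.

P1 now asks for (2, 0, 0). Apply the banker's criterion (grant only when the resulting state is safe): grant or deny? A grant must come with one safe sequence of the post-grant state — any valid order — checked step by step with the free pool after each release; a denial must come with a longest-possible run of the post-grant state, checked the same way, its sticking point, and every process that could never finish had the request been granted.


GRANT — the state after the grant stays safe, e.g. via P4, P0, P8, P1, P2.
Key observation: post-grant, (1, 1, 3) remains, and an order beginning with P4 completes everyone.
Check on the post-grant state, step by step:
  pool = (1, 1, 3)
  P4: need (1, 1, 3) fits (1, 1, 3); releases (3, 0, 3), pool now (4, 1, 6)
  P0: need (3, 1, 1) fits (4, 1, 6); releases (1, 1, 0), pool now (5, 2, 6)
  P8: need (2, 2, 1) fits (5, 2, 6); releases (1, 2, 1), pool now (6, 4, 7)
  P1: need (4, 3, 4) fits (6, 4, 7); releases (2, 1, 0), pool now (8, 5, 7)
  P2: need (7, 1, 0) fits (8, 5, 7); releases (0, 1, 1), pool now (8, 6, 8)


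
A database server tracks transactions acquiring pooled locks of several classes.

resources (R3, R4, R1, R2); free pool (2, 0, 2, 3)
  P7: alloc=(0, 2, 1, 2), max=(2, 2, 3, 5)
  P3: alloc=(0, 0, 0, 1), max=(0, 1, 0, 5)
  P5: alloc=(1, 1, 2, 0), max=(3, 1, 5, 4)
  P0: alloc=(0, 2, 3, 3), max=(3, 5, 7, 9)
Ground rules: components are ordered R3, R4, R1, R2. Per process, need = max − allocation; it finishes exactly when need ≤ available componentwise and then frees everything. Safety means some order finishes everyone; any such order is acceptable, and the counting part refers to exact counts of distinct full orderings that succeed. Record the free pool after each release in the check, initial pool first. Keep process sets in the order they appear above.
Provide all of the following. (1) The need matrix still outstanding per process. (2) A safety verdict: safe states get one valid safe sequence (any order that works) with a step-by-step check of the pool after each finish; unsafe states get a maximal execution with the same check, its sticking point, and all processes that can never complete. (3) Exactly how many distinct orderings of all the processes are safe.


(1) Remaining need (order R3, R4, R1, R2):
  P7: (2, 0, 2, 3)
  P3: (0, 1, 0, 4)
  P5: (2, 0, 3, 4)
  P0: (3, 3, 4, 6)
(2) The state is SAFE; one workable sequence: P7, P3, P5, P0.
Key observation: P7 is the earliest step where a requested resource binds exactly: need (2, 0, 2, 3), pool (2, 0, 2, 3) at its turn.
Check, step by step:
  pool = (2, 0, 2, 3)
  run P7 (needs (2, 0, 2, 3), free (2, 0, 2, 3)); after release of (0, 2, 1, 2) the pool is (2, 2, 3, 5)
  run P3 (needs (0, 1, 0, 4), free (2, 2, 3, 5)); after release of (0, 0, 0, 1) the pool is (2, 2, 3, 6)
  run P5 (needs (2, 0, 3, 4), free (2, 2, 3, 6)); after release of (1, 1, 2, 0) the pool is (3, 3, 5, 6)
  run P0 (needs (3, 3, 4, 6), free (3, 3, 5, 6)); after release of (0, 2, 3, 3) the pool is (3, 5, 8, 9)
(3) Precisely 2 of the possible complete orderings are safe sequences.


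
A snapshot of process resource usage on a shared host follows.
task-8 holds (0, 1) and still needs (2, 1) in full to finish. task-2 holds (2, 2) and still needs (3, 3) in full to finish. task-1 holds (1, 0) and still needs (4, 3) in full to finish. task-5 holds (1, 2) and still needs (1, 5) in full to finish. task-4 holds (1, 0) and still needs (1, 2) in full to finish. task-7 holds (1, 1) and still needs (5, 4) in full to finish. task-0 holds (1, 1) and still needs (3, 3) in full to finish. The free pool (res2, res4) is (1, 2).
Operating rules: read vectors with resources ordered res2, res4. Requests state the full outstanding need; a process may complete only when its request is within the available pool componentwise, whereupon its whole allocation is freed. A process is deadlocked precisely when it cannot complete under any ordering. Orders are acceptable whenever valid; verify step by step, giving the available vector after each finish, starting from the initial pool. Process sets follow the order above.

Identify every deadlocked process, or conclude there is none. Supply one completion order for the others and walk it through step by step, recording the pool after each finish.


The deadlocked set is task-2, task-1, task-5, task-7 and task-0.
Key observation: after task-4, task-8 the pool peaks at (2, 3), and each blocked process is short somewhere: task-2 on res2; task-1 on res2; task-5 on res4; task-7 on res2, res4; task-0 on res2.
A valid finishing order for the others: task-4, task-8. Walking it through:
  pool = (1, 2)
  task-4: need (1, 2) fits (1, 2); releases (1, 0), pool now (2, 2)
  task-8: need (2, 1) fits (2, 2); releases (0, 1), pool now (2, 3)
The blocked processes can never fit:
  task-2 cannot run: need (3, 3) vs free (2, 3) (insufficient res2)
  task-1 cannot run: need (4, 3) vs free (2, 3) (insufficient res2)
  task-5 cannot run: need (1, 5) vs free (2, 3) (insufficient res4)
  task-7 cannot run: need (5, 4) vs free (2, 3) (insufficient res2 and res4)
  task-0 cannot run: need (3, 3) vs free (2, 3) (insufficient res2)


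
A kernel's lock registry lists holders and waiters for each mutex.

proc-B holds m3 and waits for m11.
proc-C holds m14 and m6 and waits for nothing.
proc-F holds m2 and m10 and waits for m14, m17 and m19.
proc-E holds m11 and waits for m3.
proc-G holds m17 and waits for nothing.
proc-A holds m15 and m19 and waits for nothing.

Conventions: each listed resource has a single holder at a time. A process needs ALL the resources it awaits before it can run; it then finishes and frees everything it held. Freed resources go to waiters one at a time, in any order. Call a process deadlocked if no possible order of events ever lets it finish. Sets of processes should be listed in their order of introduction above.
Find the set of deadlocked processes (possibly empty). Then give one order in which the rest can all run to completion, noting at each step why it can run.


Deadlocked set: proc-B and proc-E.
Key observation: the waits loop around proc-B -> proc-E -> proc-B with no way out; no other process is dragged down with it.
The rest can finish in the order proc-C, proc-G, proc-A, proc-F.
Verifying each step:
  proc-C waits on nothing -> runs at once and releases m14 and m6
  proc-G waits on nothing -> runs at once and releases m17
  proc-A waits on nothing -> runs at once and releases m15 and m19
  proc-F waits on m14, m17 and m19 — all released -> runs and releases m2 and m10


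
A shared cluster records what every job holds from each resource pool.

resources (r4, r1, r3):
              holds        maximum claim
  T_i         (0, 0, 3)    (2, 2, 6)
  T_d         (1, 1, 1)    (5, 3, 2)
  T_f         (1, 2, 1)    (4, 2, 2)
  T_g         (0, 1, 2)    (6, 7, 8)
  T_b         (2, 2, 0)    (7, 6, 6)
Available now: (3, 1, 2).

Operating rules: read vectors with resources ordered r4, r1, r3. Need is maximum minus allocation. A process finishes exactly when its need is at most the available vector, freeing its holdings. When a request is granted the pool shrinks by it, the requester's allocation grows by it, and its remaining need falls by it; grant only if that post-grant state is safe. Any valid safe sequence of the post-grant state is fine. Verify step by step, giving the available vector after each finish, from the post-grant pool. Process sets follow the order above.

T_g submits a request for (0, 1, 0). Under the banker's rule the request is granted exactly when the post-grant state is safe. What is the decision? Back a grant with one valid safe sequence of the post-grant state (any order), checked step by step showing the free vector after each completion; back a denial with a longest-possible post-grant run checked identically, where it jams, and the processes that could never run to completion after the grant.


DENY — the pretend-granted state is unsafe.
Key observation: the wall is r1: completing T_f, T_d, T_i brings the pool only to (5, 3, 7), and all the rest need more.
After a pretend grant, a maximal execution: T_f, T_d, T_i — then nothing else fits. Step-by-step check:
  pool = (3, 0, 2)
  T_f needs (3, 0, 1) <= (3, 0, 2) -> finishes; pool += (1, 2, 1) = (4, 2, 3)
  T_d needs (4, 2, 1) <= (4, 2, 3) -> finishes; pool += (1, 1, 1) = (5, 3, 4)
  T_i needs (2, 2, 3) <= (5, 3, 4) -> finishes; pool += (0, 0, 3) = (5, 3, 7)
  blocked: T_g wants (6, 5, 6), pool (5, 3, 7) — not enough r4 and r1
  blocked: T_b wants (5, 4, 6), pool (5, 3, 7) — not enough r1
Had the request been granted, T_g and T_b could never finish.


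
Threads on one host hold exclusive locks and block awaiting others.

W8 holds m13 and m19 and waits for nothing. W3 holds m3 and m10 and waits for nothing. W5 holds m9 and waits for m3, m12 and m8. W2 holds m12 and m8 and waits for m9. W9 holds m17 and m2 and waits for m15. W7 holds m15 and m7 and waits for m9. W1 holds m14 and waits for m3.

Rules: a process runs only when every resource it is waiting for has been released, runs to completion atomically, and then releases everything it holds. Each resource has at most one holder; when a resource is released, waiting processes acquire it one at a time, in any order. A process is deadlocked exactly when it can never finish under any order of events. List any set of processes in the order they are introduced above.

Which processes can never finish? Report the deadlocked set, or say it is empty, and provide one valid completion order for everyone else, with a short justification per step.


Deadlocked set: W5, W2, W9 and W7.
Key observation: the loop W5 -> W2 -> W5 blocks itself forever; W9 and W7 wait into the deadlock from upstream.
The rest can finish in the order W3, W1, W8.
Check, step by step:
  run W3 (it waits on nothing); releases m3 and m10
  run W1 (all its waits — m3 — are resolved); releases m14
  run W8 (it waits on nothing); releases m13 and m19


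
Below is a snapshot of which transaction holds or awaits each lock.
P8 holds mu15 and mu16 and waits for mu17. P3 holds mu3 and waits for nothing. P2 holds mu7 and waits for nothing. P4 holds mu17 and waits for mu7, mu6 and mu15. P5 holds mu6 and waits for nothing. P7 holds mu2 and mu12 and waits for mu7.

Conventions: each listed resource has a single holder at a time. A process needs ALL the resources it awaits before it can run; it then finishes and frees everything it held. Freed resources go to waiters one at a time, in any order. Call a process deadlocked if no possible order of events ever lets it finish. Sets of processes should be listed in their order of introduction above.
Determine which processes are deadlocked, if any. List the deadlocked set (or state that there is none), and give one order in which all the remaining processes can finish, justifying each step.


Deadlocked: P8 and P4.
Key observation: P8 -> P4 -> P8 is a circular wait — nothing in it can go first; no other process is dragged down with it.
The rest can finish in the order P2, P3, P5, P7.
Step-by-step check:
  run P2 (it waits on nothing); releases mu7
  run P3 (it waits on nothing); releases mu3
  run P5 (it waits on nothing); releases mu6
  P7 waits on mu7 — all released -> runs and releases mu2 and mu12


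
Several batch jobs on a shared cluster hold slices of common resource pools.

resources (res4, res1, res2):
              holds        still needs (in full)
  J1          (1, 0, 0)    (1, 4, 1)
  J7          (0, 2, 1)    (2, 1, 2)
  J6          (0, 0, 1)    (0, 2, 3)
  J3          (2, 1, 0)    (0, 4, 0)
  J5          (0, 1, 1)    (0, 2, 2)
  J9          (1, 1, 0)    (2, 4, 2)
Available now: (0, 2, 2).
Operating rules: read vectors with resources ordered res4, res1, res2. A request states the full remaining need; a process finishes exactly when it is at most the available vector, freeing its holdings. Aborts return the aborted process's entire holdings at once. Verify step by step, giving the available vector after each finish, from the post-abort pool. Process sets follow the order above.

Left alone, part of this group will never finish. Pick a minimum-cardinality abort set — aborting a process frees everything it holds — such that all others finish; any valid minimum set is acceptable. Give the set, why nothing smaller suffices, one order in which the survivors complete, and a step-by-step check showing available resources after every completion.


Minimum abort set: J7.
Key observation: J3 had no path to completion before; after the abort of J7 ((0, 2, 1) returned), step 2 is where it fits.
Minimality: the empty abort set fails — the state is deadlocked as it stands.
Survivors finish in the order: J5, J3, J1, J6, J9. Verifying each step (pool after the aborts first):
  pool = (0, 4, 3)
  J5 needs (0, 2, 2) <= (0, 4, 3) -> finishes; pool += (0, 1, 1) = (0, 5, 4)
  J3 needs (0, 4, 0) <= (0, 5, 4) -> finishes; pool += (2, 1, 0) = (2, 6, 4)
  J1 needs (1, 4, 1) <= (2, 6, 4) -> finishes; pool += (1, 0, 0) = (3, 6, 4)
  J6 needs (0, 2, 3) <= (3, 6, 4) -> finishes; pool += (0, 0, 1) = (3, 6, 5)
  J9 needs (2, 4, 2) <= (3, 6, 5) -> finishes; pool += (1, 1, 0) = (4, 7, 5)


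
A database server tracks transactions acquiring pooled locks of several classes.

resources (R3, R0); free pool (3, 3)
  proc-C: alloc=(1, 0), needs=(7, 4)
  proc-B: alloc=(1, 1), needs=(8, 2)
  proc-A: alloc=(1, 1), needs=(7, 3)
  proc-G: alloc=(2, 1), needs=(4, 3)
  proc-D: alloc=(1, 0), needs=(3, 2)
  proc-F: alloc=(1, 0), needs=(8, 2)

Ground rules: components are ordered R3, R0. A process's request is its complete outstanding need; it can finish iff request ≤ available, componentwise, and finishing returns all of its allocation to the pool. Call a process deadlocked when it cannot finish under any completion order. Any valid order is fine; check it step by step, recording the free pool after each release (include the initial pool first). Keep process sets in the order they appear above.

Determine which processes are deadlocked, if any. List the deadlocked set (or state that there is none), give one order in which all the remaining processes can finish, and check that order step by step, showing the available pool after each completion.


The deadlocked set is proc-C, proc-B, proc-A and proc-F.
Key observation: the pool after proc-D, proc-G is (6, 4); every surviving request exceeds it in R3, so progress ends there.
A valid finishing order for the others: proc-D, proc-G. Verifying each step:
  pool = (3, 3)
  proc-D: need (3, 2) fits (3, 3); releases (1, 0), pool now (4, 3)
  proc-G: need (4, 3) fits (4, 3); releases (2, 1), pool now (6, 4)
None of the blocked processes ever fits:
  proc-C still needs (7, 4) but only (6, 4) is free — short on R3
  proc-B still needs (8, 2) but only (6, 4) is free — short on R3
  proc-A still needs (7, 3) but only (6, 4) is free — short on R3
  proc-F still needs (8, 2) but only (6, 4) is free — short on R3


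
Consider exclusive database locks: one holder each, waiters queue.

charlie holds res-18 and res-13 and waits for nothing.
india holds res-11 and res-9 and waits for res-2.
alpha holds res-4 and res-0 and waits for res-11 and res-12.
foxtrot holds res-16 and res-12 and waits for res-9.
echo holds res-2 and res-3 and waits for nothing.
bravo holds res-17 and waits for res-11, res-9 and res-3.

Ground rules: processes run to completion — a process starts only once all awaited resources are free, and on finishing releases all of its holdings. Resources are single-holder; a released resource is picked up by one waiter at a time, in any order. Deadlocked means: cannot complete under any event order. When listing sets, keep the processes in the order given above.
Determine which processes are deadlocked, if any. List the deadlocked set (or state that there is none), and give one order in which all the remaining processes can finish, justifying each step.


The deadlocked set is empty.
Key observation: the waits form no ring: some process can always run, and its releases unblock the others one by one.
One completion order for the rest: charlie, echo, india, foxtrot, bravo, alpha.
Walking it through:
  charlie waits on nothing -> runs at once and releases res-18 and res-13
  echo waits on nothing -> runs at once and releases res-2 and res-3
  india: everything it awaited (res-2) is free; runs, freeing res-11 and res-9
  foxtrot: everything it awaited (res-9) is free; runs, freeing res-16 and res-12
  bravo: everything it awaited (res-11, res-9 and res-3) is free; runs, freeing res-17
  alpha: everything it awaited (res-11 and res-12) is free; runs, freeing res-4 and res-0


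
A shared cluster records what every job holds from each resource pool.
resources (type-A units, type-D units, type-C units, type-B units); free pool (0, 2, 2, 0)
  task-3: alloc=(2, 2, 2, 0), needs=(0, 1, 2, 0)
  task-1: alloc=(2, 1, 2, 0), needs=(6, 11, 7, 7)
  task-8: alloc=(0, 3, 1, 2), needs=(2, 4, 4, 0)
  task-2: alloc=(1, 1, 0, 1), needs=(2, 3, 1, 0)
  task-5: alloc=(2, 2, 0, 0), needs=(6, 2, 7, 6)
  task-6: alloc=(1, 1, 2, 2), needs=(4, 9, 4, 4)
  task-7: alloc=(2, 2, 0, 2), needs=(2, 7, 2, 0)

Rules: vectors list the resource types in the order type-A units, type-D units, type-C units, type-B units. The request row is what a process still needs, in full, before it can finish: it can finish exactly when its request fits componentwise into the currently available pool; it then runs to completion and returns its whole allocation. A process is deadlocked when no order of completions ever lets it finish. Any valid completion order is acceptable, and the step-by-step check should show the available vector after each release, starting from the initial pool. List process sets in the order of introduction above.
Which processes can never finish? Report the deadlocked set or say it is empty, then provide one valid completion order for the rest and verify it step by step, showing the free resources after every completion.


Nothing here is deadlocked.
Key observation: there is always a runnable process — task-3 first — so the state unwinds completely.
The rest can finish in the order task-3, task-8, task-7, task-2, task-6, task-1, task-5. Walking it through:
  pool = (0, 2, 2, 0)
  run task-3 (needs (0, 1, 2, 0), free (0, 2, 2, 0)); after release of (2, 2, 2, 0) the pool is (2, 4, 4, 0)
  run task-8 (needs (2, 4, 4, 0), free (2, 4, 4, 0)); after release of (0, 3, 1, 2) the pool is (2, 7, 5, 2)
  run task-7 (needs (2, 7, 2, 0), free (2, 7, 5, 2)); after release of (2, 2, 0, 2) the pool is (4, 9, 5, 4)
  run task-2 (needs (2, 3, 1, 0), free (4, 9, 5, 4)); after release of (1, 1, 0, 1) the pool is (5, 10, 5, 5)
  run task-6 (needs (4, 9, 4, 4), free (5, 10, 5, 5)); after release of (1, 1, 2, 2) the pool is (6, 11, 7, 7)
  run task-1 (needs (6, 11, 7, 7), free (6, 11, 7, 7)); after release of (2, 1, 2, 0) the pool is (8, 12, 9, 7)
  run task-5 (needs (6, 2, 7, 6), free (8, 12, 9, 7)); after release of (2, 2, 0, 0) the pool is (10, 14, 9, 7)


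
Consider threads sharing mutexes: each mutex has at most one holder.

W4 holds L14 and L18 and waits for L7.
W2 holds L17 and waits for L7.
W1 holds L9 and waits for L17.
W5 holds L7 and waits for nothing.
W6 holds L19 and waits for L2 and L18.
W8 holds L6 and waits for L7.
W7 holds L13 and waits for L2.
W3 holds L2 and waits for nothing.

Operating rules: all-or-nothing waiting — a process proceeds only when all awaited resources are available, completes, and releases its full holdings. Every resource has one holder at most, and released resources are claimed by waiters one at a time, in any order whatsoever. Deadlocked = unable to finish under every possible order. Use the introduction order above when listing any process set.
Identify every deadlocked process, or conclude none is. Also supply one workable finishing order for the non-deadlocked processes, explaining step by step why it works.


Nothing here is deadlocked.
Key observation: the wait graph is acyclic; completion cascades from the unblocked processes through everyone else.
A valid finishing order for the others: W3, W5, W2, W7, W8, W1, W4, W6.
Check, step by step:
  W3 waits on nothing -> runs at once and releases L2
  W5 waits on nothing -> runs at once and releases L7
  run W2 (all its waits — L7 — are resolved); releases L17
  run W7 (all its waits — L2 — are resolved); releases L13
  run W8 (all its waits — L7 — are resolved); releases L6
  run W1 (all its waits — L17 — are resolved); releases L9
  run W4 (all its waits — L7 — are resolved); releases L14 and L18
  run W6 (all its waits — L2 and L18 — are resolved); releases L19


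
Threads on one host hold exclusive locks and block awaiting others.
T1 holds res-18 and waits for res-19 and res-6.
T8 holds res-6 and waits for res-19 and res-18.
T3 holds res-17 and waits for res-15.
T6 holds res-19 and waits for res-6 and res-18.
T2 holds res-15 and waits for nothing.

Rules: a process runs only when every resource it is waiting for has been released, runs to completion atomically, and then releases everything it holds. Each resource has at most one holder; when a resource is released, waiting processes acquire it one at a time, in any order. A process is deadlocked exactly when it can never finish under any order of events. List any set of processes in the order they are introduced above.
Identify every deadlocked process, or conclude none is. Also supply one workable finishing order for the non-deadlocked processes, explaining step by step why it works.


Deadlocked: T1, T8 and T6.
Key observation: the knot is the closed ring of waits T1 -> T8 -> T1; T6 is caught in further circular waits.
One completion order for the rest: T2, T3.
Check, step by step:
  run T2 (it waits on nothing); releases res-15
  T3: everything it awaited (res-15) is free; runs, freeing res-17


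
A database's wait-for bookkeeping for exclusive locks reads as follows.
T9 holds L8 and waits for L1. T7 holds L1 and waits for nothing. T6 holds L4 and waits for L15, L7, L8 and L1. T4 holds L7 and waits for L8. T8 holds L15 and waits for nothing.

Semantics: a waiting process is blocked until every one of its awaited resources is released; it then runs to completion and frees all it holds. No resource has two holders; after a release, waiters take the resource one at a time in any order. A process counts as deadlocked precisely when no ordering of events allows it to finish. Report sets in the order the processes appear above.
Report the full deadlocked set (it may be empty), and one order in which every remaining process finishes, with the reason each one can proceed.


The deadlocked set is empty.
Key observation: no waiting chain loops back on itself — every chain ends at a process that waits on nothing, so everyone eventually runs.
The rest can finish in the order T8, T7, T9, T4, T6.
Check, step by step:
  run T8 (it waits on nothing); releases L15
  run T7 (it waits on nothing); releases L1
  T9: everything it awaited (L1) is free; runs, freeing L8
  T4: everything it awaited (L8) is free; runs, freeing L7
  T6: everything it awaited (L15, L7, L8 and L1) is free; runs, freeing L4


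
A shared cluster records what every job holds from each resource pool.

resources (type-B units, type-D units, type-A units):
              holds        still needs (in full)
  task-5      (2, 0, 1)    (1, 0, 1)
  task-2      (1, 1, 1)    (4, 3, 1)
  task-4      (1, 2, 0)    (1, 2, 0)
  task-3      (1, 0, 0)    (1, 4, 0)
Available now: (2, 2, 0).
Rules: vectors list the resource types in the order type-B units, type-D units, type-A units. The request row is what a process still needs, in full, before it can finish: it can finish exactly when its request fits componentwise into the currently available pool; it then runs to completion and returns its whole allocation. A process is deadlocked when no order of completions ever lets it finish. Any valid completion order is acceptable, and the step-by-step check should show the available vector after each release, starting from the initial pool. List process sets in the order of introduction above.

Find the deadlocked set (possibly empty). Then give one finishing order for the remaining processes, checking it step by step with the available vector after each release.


Deadlocked: task-5 and task-2.
Key observation: the pool after task-4, task-3 is (4, 4, 0); every surviving request exceeds it in type-A units, so progress ends there.
One completion order for the rest: task-4, task-3. Check, step by step:
  pool = (2, 2, 0)
  task-4: need (1, 2, 0) fits (2, 2, 0); releases (1, 2, 0), pool now (3, 4, 0)
  task-3: need (1, 4, 0) fits (3, 4, 0); releases (1, 0, 0), pool now (4, 4, 0)
The stuck group stays short no matter what:
  blocked: task-5 wants (1, 0, 1), pool (4, 4, 0) — not enough type-A units
  blocked: task-2 wants (4, 3, 1), pool (4, 4, 0) — not enough type-A units


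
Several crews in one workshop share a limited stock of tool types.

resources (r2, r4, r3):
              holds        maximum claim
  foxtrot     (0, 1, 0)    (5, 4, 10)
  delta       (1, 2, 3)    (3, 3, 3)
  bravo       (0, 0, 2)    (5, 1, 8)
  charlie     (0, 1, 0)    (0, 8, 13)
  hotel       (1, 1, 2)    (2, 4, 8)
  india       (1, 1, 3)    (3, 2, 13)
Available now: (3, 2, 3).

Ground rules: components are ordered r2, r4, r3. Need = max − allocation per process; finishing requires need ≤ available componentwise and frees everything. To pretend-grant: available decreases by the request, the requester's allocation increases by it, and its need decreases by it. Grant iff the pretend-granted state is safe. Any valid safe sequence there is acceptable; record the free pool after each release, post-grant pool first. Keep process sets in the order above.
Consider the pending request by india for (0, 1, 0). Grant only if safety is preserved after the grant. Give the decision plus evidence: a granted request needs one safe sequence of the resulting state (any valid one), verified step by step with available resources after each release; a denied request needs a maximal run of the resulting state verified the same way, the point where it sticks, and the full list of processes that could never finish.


GRANT: granting preserves safety; a valid post-grant sequence is delta, hotel, bravo, india, foxtrot, charlie.
Key observation: after the grant the pool drops to (3, 1, 3), which still lets delta finish first and unwind the rest.
Check on the post-grant state, step by step:
  pool = (3, 1, 3)
  run delta (needs (2, 1, 0), free (3, 1, 3)); after release of (1, 2, 3) the pool is (4, 3, 6)
  run hotel (needs (1, 3, 6), free (4, 3, 6)); after release of (1, 1, 2) the pool is (5, 4, 8)
  run bravo (needs (5, 1, 6), free (5, 4, 8)); after release of (0, 0, 2) the pool is (5, 4, 10)
  run india (needs (2, 0, 10), free (5, 4, 10)); after release of (1, 2, 3) the pool is (6, 6, 13)
  run foxtrot (needs (5, 3, 10), free (6, 6, 13)); after release of (0, 1, 0) the pool is (6, 7, 13)
  run charlie (needs (0, 7, 13), free (6, 7, 13)); after release of (0, 1, 0) the pool is (6, 8, 13)


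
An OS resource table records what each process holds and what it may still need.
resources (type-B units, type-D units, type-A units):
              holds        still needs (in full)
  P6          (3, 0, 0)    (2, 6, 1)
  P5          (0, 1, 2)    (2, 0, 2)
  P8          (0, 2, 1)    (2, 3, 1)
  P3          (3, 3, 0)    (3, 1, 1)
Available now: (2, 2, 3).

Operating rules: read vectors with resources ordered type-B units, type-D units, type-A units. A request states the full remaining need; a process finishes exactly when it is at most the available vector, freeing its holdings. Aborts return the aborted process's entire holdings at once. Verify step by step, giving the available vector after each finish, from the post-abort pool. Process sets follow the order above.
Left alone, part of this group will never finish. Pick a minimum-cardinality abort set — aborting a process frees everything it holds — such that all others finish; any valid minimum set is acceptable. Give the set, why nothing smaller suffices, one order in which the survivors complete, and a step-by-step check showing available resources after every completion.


Abort P3.
Key observation: no ordering could ever have run P6 before the abort of P3; with (3, 3, 0) back in the pool it fits at step 3.
Minimality: the empty abort set fails — the state is deadlocked as it stands.
One survivor order: P8, P5, P6. Check, step by step (post-abort pool first):
  pool = (5, 5, 3)
  run P8 (needs (2, 3, 1), free (5, 5, 3)); after release of (0, 2, 1) the pool is (5, 7, 4)
  run P5 (needs (2, 0, 2), free (5, 7, 4)); after release of (0, 1, 2) the pool is (5, 8, 6)
  run P6 (needs (2, 6, 1), free (5, 8, 6)); after release of (3, 0, 0) the pool is (8, 8, 6)


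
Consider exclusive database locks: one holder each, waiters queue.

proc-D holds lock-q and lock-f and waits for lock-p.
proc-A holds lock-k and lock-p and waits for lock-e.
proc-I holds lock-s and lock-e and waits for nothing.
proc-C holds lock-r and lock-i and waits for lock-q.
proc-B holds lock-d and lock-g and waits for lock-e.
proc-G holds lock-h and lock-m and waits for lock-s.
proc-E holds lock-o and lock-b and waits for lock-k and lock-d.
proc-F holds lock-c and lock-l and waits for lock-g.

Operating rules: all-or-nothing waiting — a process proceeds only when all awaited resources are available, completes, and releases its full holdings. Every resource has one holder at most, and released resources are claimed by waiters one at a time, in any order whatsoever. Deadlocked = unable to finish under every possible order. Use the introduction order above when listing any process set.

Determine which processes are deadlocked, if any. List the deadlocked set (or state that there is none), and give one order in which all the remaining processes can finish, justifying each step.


Nothing here is deadlocked.
Key observation: no waiting chain loops back on itself — every chain ends at a process that waits on nothing, so everyone eventually runs.
The rest can finish in the order proc-I, proc-B, proc-A, proc-G, proc-D, proc-E, proc-F, proc-C.
Verifying each step:
  proc-I waits on nothing -> runs at once and releases lock-s and lock-e
  proc-B waits on lock-e — all released -> runs and releases lock-d and lock-g
  proc-A waits on lock-e — all released -> runs and releases lock-k and lock-p
  proc-G waits on lock-s — all released -> runs and releases lock-h and lock-m
  proc-D waits on lock-p — all released -> runs and releases lock-q and lock-f
  proc-E waits on lock-k and lock-d — all released -> runs and releases lock-o and lock-b
  proc-F waits on lock-g — all released -> runs and releases lock-c and lock-l
  proc-C waits on lock-q — all released -> runs and releases lock-r and lock-i


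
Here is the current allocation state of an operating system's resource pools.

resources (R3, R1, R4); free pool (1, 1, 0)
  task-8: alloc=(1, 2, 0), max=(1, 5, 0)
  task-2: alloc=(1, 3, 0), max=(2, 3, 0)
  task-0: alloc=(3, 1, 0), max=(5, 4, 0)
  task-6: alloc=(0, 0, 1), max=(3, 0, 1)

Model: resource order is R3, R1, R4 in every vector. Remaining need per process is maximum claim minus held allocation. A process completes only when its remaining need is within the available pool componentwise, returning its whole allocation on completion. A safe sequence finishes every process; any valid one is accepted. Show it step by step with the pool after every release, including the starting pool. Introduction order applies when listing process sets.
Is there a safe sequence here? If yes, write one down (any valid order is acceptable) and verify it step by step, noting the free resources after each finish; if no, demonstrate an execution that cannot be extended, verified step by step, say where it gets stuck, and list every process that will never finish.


The state is SAFE; one workable sequence: task-2, task-8, task-0, task-6.
Key observation: task-2 is the earliest step where a requested resource binds exactly: need (1, 0, 0), pool (1, 1, 0) at its turn.
Walking it through:
  pool = (1, 1, 0)
  task-2 needs (1, 0, 0) <= (1, 1, 0) -> finishes; pool += (1, 3, 0) = (2, 4, 0)
  task-8 needs (0, 3, 0) <= (2, 4, 0) -> finishes; pool += (1, 2, 0) = (3, 6, 0)
  task-0 needs (2, 3, 0) <= (3, 6, 0) -> finishes; pool += (3, 1, 0) = (6, 7, 0)
  task-6 needs (3, 0, 0) <= (6, 7, 0) -> finishes; pool += (0, 0, 1) = (6, 7, 1)


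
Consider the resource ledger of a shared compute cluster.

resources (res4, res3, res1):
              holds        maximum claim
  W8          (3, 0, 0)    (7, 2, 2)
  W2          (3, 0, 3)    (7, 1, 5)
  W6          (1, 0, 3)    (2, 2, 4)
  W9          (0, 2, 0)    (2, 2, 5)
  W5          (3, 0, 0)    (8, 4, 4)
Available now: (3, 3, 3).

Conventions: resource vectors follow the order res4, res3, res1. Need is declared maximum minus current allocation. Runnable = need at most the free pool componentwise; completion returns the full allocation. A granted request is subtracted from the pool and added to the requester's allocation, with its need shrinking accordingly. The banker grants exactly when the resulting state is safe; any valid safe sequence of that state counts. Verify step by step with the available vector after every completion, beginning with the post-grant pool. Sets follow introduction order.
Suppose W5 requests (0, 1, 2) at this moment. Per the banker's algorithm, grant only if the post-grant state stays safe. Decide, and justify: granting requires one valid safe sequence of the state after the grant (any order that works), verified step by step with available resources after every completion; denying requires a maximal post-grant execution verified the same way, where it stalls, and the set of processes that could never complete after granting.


GRANT. The post-grant state is safe; one safe sequence: W6, W2, W9, W8, W5.
Key observation: the transfer keeps a workable pool ((3, 2, 1)); W6 starts the safe sequence.
Verifying the post-grant state step by step:
  pool = (3, 2, 1)
  W6: need (1, 2, 1) fits (3, 2, 1); releases (1, 0, 3), pool now (4, 2, 4)
  W2: need (4, 1, 2) fits (4, 2, 4); releases (3, 0, 3), pool now (7, 2, 7)
  W9: need (2, 0, 5) fits (7, 2, 7); releases (0, 2, 0), pool now (7, 4, 7)
  W8: need (4, 2, 2) fits (7, 4, 7); releases (3, 0, 0), pool now (10, 4, 7)
  W5: need (5, 3, 2) fits (10, 4, 7); releases (3, 1, 2), pool now (13, 5, 9)


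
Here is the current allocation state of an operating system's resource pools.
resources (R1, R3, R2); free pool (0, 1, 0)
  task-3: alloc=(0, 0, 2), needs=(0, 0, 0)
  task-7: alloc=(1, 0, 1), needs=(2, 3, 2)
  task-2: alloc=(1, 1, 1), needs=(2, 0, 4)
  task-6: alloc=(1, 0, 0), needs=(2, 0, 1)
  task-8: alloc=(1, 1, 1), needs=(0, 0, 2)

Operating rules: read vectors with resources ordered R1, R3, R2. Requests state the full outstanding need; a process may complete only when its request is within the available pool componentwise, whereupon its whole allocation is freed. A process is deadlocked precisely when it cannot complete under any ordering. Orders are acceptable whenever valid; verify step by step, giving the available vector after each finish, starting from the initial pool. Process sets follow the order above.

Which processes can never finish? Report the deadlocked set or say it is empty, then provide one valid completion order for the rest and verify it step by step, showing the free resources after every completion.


Deadlocked set: task-7, task-2 and task-6.
Key observation: R1 is the bottleneck — with task-3, task-8 done the pool holds (1, 2, 3), short of every remaining need.
The rest can finish in the order task-3, task-8. Step-by-step check:
  pool = (0, 1, 0)
  run task-3 (needs (0, 0, 0), free (0, 1, 0)); after release of (0, 0, 2) the pool is (0, 1, 2)
  run task-8 (needs (0, 0, 2), free (0, 1, 2)); after release of (1, 1, 1) the pool is (1, 2, 3)
The stuck group stays short no matter what:
  task-7 still needs (2, 3, 2) but only (1, 2, 3) is free — short on R1 and R3
  task-2 still needs (2, 0, 4) but only (1, 2, 3) is free — short on R1 and R2
  task-6 still needs (2, 0, 1) but only (1, 2, 3) is free — short on R1


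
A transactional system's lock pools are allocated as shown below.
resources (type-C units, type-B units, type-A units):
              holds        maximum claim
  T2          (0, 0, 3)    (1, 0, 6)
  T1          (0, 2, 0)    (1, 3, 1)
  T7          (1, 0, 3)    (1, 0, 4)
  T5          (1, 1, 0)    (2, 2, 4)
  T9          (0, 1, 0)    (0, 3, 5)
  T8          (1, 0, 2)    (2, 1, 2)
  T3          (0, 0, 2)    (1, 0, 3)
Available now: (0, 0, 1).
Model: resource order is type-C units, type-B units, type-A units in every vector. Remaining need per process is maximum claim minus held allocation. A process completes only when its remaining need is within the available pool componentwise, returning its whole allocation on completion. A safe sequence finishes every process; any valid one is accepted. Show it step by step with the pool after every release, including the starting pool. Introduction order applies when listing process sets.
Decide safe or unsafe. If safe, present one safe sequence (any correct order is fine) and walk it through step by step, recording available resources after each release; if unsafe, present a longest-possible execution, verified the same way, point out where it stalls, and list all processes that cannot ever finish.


The state is UNSAFE.
Key observation: T7, T3, T2 can finish, but then (1, 0, 9) is all there is, and the blocked group's type-B units demands exceed it.
Going as far as possible: T7, T3, T2; after that, nothing fits. Verifying each step:
  pool = (0, 0, 1)
  run T7 (needs (0, 0, 1), free (0, 0, 1)); after release of (1, 0, 3) the pool is (1, 0, 4)
  run T3 (needs (1, 0, 1), free (1, 0, 4)); after release of (0, 0, 2) the pool is (1, 0, 6)
  run T2 (needs (1, 0, 3), free (1, 0, 6)); after release of (0, 0, 3) the pool is (1, 0, 9)
  T1 cannot run: need (1, 1, 1) vs free (1, 0, 9) (insufficient type-B units)
  T5 cannot run: need (1, 1, 4) vs free (1, 0, 9) (insufficient type-B units)
  T9 cannot run: need (0, 2, 5) vs free (1, 0, 9) (insufficient type-B units)
  T8 cannot run: need (1, 1, 0) vs free (1, 0, 9) (insufficient type-B units)
Processes that can never finish: T1, T5, T9 and T8.


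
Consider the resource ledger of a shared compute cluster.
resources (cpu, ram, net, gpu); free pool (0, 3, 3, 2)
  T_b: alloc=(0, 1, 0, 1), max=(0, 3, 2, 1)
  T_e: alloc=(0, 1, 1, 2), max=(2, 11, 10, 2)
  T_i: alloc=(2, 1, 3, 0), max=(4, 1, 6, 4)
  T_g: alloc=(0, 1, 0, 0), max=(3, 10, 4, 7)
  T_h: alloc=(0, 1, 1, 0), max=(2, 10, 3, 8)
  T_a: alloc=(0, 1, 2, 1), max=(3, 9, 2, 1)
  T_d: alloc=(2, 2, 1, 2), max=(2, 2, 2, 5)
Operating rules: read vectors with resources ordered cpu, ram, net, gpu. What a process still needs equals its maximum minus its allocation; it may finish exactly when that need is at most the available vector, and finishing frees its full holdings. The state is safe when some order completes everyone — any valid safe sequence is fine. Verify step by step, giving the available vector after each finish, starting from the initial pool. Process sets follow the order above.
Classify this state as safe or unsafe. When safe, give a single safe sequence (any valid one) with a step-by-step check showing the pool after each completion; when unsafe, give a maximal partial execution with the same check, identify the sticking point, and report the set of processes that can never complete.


UNSAFE.
Key observation: the pool after T_b, T_d, T_i is (4, 7, 7, 5); every surviving request exceeds it in ram, so progress ends there.
Going as far as possible: T_b, T_d, T_i; after that, nothing fits. Step-by-step check:
  pool = (0, 3, 3, 2)
  T_b needs (0, 2, 2, 0) <= (0, 3, 3, 2) -> finishes; pool += (0, 1, 0, 1) = (0, 4, 3, 3)
  T_d needs (0, 0, 1, 3) <= (0, 4, 3, 3) -> finishes; pool += (2, 2, 1, 2) = (2, 6, 4, 5)
  T_i needs (2, 0, 3, 4) <= (2, 6, 4, 5) -> finishes; pool += (2, 1, 3, 0) = (4, 7, 7, 5)
  T_e cannot run: need (2, 10, 9, 0) vs free (4, 7, 7, 5) (insufficient ram and net)
  T_g cannot run: need (3, 9, 4, 7) vs free (4, 7, 7, 5) (insufficient ram and gpu)
  T_h cannot run: need (2, 9, 2, 8) vs free (4, 7, 7, 5) (insufficient ram and gpu)
  T_a cannot run: need (3, 8, 0, 0) vs free (4, 7, 7, 5) (insufficient ram)
Processes that can never finish: T_e, T_g, T_h and T_a.
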